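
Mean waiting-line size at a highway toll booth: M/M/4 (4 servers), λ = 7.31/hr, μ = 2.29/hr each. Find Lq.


a = λ/μ = 3.1921; ρ = a/4 = 0.7980
P₀ = 0.027678
Lq = P₀·a^c·ρ / (c!·(1−ρ)²) = 0.027678·103.83113·0.7980/(24·0.04079)
= 2.34276

Final: 2.34276


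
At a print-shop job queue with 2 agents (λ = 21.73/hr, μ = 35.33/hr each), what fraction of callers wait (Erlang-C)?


a = λ/μ = 0.6151; ρ = a/2 = 0.3075
P₀ = 0.529603 (from M/M/c formula)
C(c,a) = [a^c/(c!(1−ρ))]·P₀ = [0.37830/(2·0.6925)]·0.529603
= 0.27315·0.529603 = 0.144661

Final: 0.144661


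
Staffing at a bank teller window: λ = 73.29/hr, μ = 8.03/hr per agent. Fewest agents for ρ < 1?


Stability requires cμ > λ ⇔ c > λ/μ.
λ/μ = 73.29/8.03 = 9.1270
Minimum integer c = ⌊9.1270⌋ + 1 = 10
Check: 10·8.03 = 80.30 > 73.29, while 9·8.03 = 72.27 ≤ 73.29

Final: 10 servers


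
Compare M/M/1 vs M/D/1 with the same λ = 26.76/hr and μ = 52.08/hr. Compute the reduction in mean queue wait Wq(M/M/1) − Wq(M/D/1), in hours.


ρ = 26.76/52.08 = 0.5138
Wq(M/M/1) = ρ/(μ−λ) = 0.5138/25.32 = 0.02029 hr
Wq(M/D/1) = ρ/(2(μ−λ)) = 0.01015 hr
Savings = 0.02029 − 0.01015 = 0.01015 hr

Final: 0.01015 hr


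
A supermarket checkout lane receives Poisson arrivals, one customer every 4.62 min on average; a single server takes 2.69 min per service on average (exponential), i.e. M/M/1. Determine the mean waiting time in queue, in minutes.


λ = 60/4.62 = 12.9870 /hr
μ = 60/2.69 = 22.3048 /hr
ρ = λ/μ = 12.9870/22.3048 = 0.5823
Wq = ρ/(μ−λ) = 0.5823/(22.3048−12.9870) = 0.06249 hr
In minutes: 0.06249·60 = 3.749 min

Final: 3.749 min


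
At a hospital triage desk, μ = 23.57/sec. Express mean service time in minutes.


Mean service time = 1/μ = 1/23.57 second = 0.04243 second
In minutes: 0.04243 × 0.0166667 = 0.0007071 min

Final: 0.0007071 min


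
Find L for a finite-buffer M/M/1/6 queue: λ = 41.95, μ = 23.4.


ρ = 41.95/23.4 = 1.7927
L = ρ[1 − (K+1)ρ^K + Kρ^(K+1)] / [(1−ρ)(1−ρ^(K+1))]
Numerator: 1.7927·(1 − 7·33.196832 + 6·59.513125) = 225.348448
Denominator: (-0.7927)·(-58.513125) = 46.385405
L = 225.348448/46.385405 = 4.8582

Final: 4.8582


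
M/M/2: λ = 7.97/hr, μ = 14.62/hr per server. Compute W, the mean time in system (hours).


a = 0.5451; ρ = 0.2726; P₀ = 0.571621
Lq = P₀·a^c·ρ/(c!(1−ρ)²) = 0.04375
Wq = Lq/λ = 0.04375/7.97 = 0.005490 hr
W = Wq + 1/μ = 0.005490 + 0.06840 = 0.07389 hr

Final: 0.07389 hr


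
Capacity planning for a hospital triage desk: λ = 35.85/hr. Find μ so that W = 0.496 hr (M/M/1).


W = 1/(μ−λ) ⇒ μ − λ = 1/W = 1/0.496 = 2.0161
μ = λ + 1/W = 35.85 + 2.0161 = 37.8661 per hr

Final: 37.8661 /hr


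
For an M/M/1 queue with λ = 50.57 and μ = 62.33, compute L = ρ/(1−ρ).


ρ = λ/μ = 50.57/62.33 = 0.8113
L = ρ/(1−ρ) = 0.8113/(1 − 0.8113) = 0.8113/0.1887 = 4.3002

Final: 4.3002


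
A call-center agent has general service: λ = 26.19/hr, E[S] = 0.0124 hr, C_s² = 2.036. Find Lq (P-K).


ρ = λ·E[S] = 26.19·0.0124 = 0.3248
Lq = ρ²(1+C_s²)/(2(1−ρ)) = 0.1055·(1+2.036)/(2·0.6752)
= 0.1055·3.0360/1.3505 = 0.23710

Final: 0.23710


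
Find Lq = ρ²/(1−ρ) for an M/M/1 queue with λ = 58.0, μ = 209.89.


ρ = 58.0/209.89 = 0.2763
Lq = ρ²/(1−ρ) = 0.07636/0.7237 = 0.1055

Final: 0.1055


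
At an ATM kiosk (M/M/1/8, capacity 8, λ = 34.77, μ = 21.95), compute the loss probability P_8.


ρ = λ/μ = 34.77/21.95 = 1.5841
P_K = (1−ρ)ρ^K/(1−ρ^(K+1)) = (-0.5841·39.642527)/(1 − 62.795930)
= -23.153403/-61.795930 = 0.374675

Final: 0.374675


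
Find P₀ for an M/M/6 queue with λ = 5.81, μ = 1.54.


a = λ/μ = 5.81/1.54 = 3.7727; ρ = a/c = 0.6288
Σ_{k=0}^{5} a^k/k! (terms k=0..5) = 1.00000 + 3.77273 + 7.11674 + 8.94983 + 8.44132 + 6.36936 = 35.64998
Tail: a^6/(6!(1−ρ)) = 2883.58309/(720·0.3712) = 10.78892
P₀ = 1/(35.64998 + 10.78892) = 1/46.43889 = 0.021534

Final: 0.021534


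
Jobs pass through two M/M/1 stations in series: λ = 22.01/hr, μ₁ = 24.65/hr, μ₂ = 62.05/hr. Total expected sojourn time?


Each node sees arrival rate λ = 22.01/hr (tandem ⇒ throughput preserved).
W₁ = 1/(μ₁−λ) = 1/(24.65−22.01) = 0.37879 hr
W₂ = 1/(μ₂−λ) = 1/(62.05−22.01) = 0.02498 hr
W_total = W₁ + W₂ = 0.37879 + 0.02498 = 0.40376 hr

Final: 0.40376 hr


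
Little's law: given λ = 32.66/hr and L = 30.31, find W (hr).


W = L/λ = 30.31/32.66 = 0.9280 hr

Final: 0.9280 hr


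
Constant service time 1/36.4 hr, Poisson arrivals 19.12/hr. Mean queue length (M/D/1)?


ρ = 19.12/36.4 = 0.5253
M/D/1: Lq = ρ²/(2(1−ρ)) = 0.2759/(2·0.4747) = 0.29060

Final: 0.29060


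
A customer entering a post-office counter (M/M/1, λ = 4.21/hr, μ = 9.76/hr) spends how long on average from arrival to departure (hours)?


W = 1/(μ−λ) = 1/(9.76 − 4.21) = 1/5.55 = 0.1802 hr

Final: 0.1802 hr


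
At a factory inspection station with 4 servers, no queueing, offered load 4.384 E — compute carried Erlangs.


B(4,4.384) = 0.346430 (Erlang-B)
Carried load = a(1 − B) = 4.384·(1 − 0.346430) = 4.384·0.653570 = 2.8653 E

Final: 2.8653 Erlangs


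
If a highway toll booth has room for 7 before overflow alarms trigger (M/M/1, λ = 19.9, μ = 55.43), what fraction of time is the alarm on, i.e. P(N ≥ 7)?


ρ = 19.9/55.43 = 0.3590
P(N ≥ n) = ρ^n = 0.3590^7 = 0.0007687

Final: 0.0007687


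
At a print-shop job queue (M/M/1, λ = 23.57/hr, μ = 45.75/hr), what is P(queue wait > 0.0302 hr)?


ρ = 23.57/45.75 = 0.5152
P(Wq > t) = ρ·e^{−(μ−λ)t} = 0.5152·e^{−0.6698}
= 0.5152·0.511793 = 0.263671

Final: 0.263671


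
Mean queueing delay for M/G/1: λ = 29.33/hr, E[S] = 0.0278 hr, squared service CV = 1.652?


ρ = λ·E[S] = 29.33·0.0278 = 0.8154
E[S²] = E[S]²(1+C_s²) = 0.0278²·(1+1.652) = 0.002050
Wq = λ·E[S²]/(2(1−ρ)) = 29.33·0.002050/(2·0.1846) = 0.16280 hr

Final: 0.16280 hr


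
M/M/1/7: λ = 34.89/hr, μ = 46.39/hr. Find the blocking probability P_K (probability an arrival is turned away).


ρ = λ/μ = 34.89/46.39 = 0.7521
P_K = (1−ρ)ρ^K/(1−ρ^(K+1)) = (0.2479·0.136124)/(1 − 0.102379)
= 0.033745/0.897621 = 0.037594

Final: 0.037594


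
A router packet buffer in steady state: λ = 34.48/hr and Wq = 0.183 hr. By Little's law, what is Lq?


Lq = λWq = 34.48·0.183 = 6.3098

Final: 6.3098


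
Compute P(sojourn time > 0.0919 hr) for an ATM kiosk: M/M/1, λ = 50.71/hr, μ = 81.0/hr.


W ~ Exponential(μ−λ) for M/M/1.
μ − λ = 81.0 − 50.71 = 30.2900
P(W > t) = e^{−(μ−λ)t} = e^{−2.7837} = 0.061812

Final: 0.061812


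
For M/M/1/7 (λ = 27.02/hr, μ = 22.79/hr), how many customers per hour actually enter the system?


ρ = 1.1856; P_K = (1−ρ)ρ^7/(1−ρ^8) = 0.210456
λ_eff = λ(1 − P_K) = 27.02·(1 − 0.210456) = 27.02·0.789544 = 21.3335 /hr

Final: 21.3335 /hr


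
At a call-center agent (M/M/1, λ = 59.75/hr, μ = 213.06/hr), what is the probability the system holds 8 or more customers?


ρ = 59.75/213.06 = 0.2804
P(N ≥ n) = ρ^n = 0.2804^8 = 0.00003825

Final: 0.00003825


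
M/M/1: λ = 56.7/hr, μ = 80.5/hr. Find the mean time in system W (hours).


W = 1/(μ−λ) = 1/(80.5 − 56.7) = 1/23.80 = 0.04202 hr

Final: 0.04202 hr


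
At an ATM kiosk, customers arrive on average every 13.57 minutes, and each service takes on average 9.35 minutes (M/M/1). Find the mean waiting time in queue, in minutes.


λ = 60/13.57 = 4.4215 /hr
μ = 60/9.35 = 6.4171 /hr
ρ = λ/μ = 4.4215/6.4171 = 0.6890
Wq = ρ/(μ−λ) = 0.6890/(6.4171−4.4215) = 0.34527 hr
In minutes: 0.34527·60 = 20.716 min

Final: 20.716 min


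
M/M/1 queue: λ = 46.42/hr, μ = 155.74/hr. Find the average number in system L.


ρ = λ/μ = 46.42/155.74 = 0.2981
L = ρ/(1−ρ) = 0.2981/(1 − 0.2981) = 0.2981/0.7019 = 0.4246

Final: 0.4246


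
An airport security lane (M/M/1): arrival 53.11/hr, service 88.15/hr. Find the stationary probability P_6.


ρ = 53.11/88.15 = 0.6025
P_n = (1−ρ)·ρ^n = (1 − 0.6025)·0.6025^6 = 0.3975·0.047833 = 0.019014

Final: 0.019014


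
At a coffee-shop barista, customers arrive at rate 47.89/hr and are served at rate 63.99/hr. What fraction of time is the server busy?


ρ = λ/μ = 47.89/63.99 = 0.7484

Final: 0.7484


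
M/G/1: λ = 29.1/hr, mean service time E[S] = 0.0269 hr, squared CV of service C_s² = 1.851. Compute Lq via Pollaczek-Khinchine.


ρ = λ·E[S] = 29.1·0.0269 = 0.7828
Lq = ρ²(1+C_s²)/(2(1−ρ)) = 0.6128·(1+1.851)/(2·0.2172)
= 0.6128·2.8510/0.4344 = 4.02141

Final: 4.02141


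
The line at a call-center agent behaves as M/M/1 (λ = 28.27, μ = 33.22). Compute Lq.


ρ = 28.27/33.22 = 0.8510
Lq = ρ²/(1−ρ) = 0.7242/0.1490 = 4.8601

Final: 4.8601


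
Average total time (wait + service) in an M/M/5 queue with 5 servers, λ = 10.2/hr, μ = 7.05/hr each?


a = 1.4468; ρ = 0.2894; P₀ = 0.235012
Lq = P₀·a^c·ρ/(c!(1−ρ)²) = 0.007114
Wq = Lq/λ = 0.007114/10.2 = 0.0006974 hr
W = Wq + 1/μ = 0.0006974 + 0.14184 = 0.14254 hr

Final: 0.14254 hr


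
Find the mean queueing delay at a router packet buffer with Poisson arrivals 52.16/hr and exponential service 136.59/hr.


ρ = 52.16/136.59 = 0.3819
Wq = ρ/(μ−λ) = 0.3819/(136.59 − 52.16) = 0.3819/84.43 = 0.004523 hr

Final: 0.004523 hr


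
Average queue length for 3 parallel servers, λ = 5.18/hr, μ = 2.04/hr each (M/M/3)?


a = λ/μ = 2.5392; ρ = a/3 = 0.8464
P₀ = 0.040769
Lq = P₀·a^c·ρ / (c!·(1−ρ)²) = 0.040769·16.37189·0.8464/(6·0.02359)
= 3.99122

Final: 3.99122


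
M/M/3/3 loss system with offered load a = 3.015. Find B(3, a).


B(c,a) = (a^c/c!) / Σ_{k=0}^{c} a^k/k!
a^3/3! = 4.567838
Σ terms (k=0..3): 1.00000 + 3.01500 + 4.54511 + 4.56784 = 13.127951
B = 4.567838/13.127951 = 0.347948

Final: 0.347948


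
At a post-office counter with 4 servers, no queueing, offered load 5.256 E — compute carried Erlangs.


B(4,5.256) = 0.418033 (Erlang-B)
Carried load = a(1 − B) = 5.256·(1 − 0.418033) = 5.256·0.581967 = 3.0588 E

Final: 3.0588 Erlangs


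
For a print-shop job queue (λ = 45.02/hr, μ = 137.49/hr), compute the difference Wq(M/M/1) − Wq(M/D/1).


ρ = 45.02/137.49 = 0.3274
Wq(M/M/1) = ρ/(μ−λ) = 0.3274/92.47 = 0.003541 hr
Wq(M/D/1) = ρ/(2(μ−λ)) = 0.001771 hr
Savings = 0.003541 − 0.001771 = 0.001771 hr

Final: 0.001771 hr


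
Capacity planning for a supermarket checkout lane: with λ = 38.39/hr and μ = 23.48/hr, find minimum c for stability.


Stability requires cμ > λ ⇔ c > λ/μ.
λ/μ = 38.39/23.48 = 1.6350
Minimum integer c = ⌊1.6350⌋ + 1 = 2
Check: 2·23.48 = 46.96 > 38.39, while 1·23.48 = 23.48 ≤ 38.39

Final: 2 servers


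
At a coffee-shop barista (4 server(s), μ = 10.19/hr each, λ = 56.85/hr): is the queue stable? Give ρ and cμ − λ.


Total capacity cμ = 4·10.19 = 40.76/hr
ρ = λ/(cμ) = 56.85/40.76 = 1.3947
Stable ⇔ ρ < 1: NO
Spare capacity = cμ − λ = 40.76 − 56.85 = -16.09/hr

Final: ρ = 1.3947; unstable; margin = -16.09/hr


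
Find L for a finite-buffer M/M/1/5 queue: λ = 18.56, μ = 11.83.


ρ = 18.56/11.83 = 1.5689
L = ρ[1 − (K+1)ρ^K + Kρ^(K+1)] / [(1−ρ)(1−ρ^(K+1))]
Numerator: 1.5689·(1 − 6·9.505307 + 5·14.912806) = 29.075015
Denominator: (-0.5689)·(-13.912806) = 7.914893
L = 29.075015/7.914893 = 3.6735

Final: 3.6735


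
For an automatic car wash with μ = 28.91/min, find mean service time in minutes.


Mean service time = 1/μ = 1/28.91 minute = 0.03459 minute
In minutes: 0.03459 × 1 = 0.03459 min

Final: 0.03459 min


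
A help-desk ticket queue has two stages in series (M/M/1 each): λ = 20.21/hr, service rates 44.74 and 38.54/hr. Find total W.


Each node sees arrival rate λ = 20.21/hr (tandem ⇒ throughput preserved).
W₁ = 1/(μ₁−λ) = 1/(44.74−20.21) = 0.04077 hr
W₂ = 1/(μ₂−λ) = 1/(38.54−20.21) = 0.05456 hr
W_total = W₁ + W₂ = 0.04077 + 0.05456 = 0.09532 hr

Final: 0.09532 hr


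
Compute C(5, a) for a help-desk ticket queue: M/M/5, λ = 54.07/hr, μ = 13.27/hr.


a = λ/μ = 4.0746; ρ = a/5 = 0.8149
P₀ = 0.011533 (from M/M/c formula)
C(c,a) = [a^c/(c!(1−ρ))]·P₀ = [1123.12277/(120·0.1851)]·0.011533
= 50.56949·0.011533 = 0.583236

Final: 0.583236


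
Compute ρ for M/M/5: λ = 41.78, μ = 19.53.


ρ = λ/(cμ) = 41.78/(5·19.53) = 41.78/97.65 = 0.4279

Final: 0.4279


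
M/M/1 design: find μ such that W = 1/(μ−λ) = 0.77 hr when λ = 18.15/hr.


W = 1/(μ−λ) ⇒ μ − λ = 1/W = 1/0.77 = 1.2987
μ = λ + 1/W = 18.15 + 1.2987 = 19.4487 per hr

Final: 19.4487 /hr


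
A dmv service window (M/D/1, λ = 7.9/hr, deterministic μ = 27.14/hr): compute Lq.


ρ = 7.9/27.14 = 0.2911
M/D/1: Lq = ρ²/(2(1−ρ)) = 0.08473/(2·0.7089) = 0.05976

Final: 0.05976


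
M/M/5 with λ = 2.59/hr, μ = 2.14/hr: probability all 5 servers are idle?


a = λ/μ = 2.59/2.14 = 1.2103; ρ = a/c = 0.2421
Σ_{k=0}^{4} a^k/k! (terms k=0..4) = 1.00000 + 1.21028 + 0.73239 + 0.29547 + 0.08940 = 3.32753
Tail: a^5/(5!(1−ρ)) = 2.59675/(120·0.7579) = 0.02855
P₀ = 1/(3.32753 + 0.02855) = 1/3.35608 = 0.297966

Final: 0.297966


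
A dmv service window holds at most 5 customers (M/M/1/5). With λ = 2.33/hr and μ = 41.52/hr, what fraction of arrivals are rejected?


ρ = λ/μ = 2.33/41.52 = 0.05612
P_K = (1−ρ)ρ^K/(1−ρ^(K+1)) = (0.9439·0.0000005565)/(1 − 0.00000003123)
= 0.0000005253/1.000000 = 0.0000005253

Final: 0.0000005253


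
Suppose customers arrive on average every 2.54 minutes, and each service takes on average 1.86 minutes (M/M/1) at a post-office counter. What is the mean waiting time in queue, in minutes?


λ = 60/2.54 = 23.6220 /hr
μ = 60/1.86 = 32.2581 /hr
ρ = λ/μ = 23.6220/32.2581 = 0.7323
Wq = ρ/(μ−λ) = 0.7323/(32.2581−23.6220) = 0.08479 hr
In minutes: 0.08479·60 = 5.088 min

Final: 5.088 min


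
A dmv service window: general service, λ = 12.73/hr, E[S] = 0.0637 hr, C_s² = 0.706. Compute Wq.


ρ = λ·E[S] = 12.73·0.0637 = 0.8109
E[S²] = E[S]²(1+C_s²) = 0.0637²·(1+0.706) = 0.006922
Wq = λ·E[S²]/(2(1−ρ)) = 12.73·0.006922/(2·0.1891) = 0.23301 hr

Final: 0.23301 hr


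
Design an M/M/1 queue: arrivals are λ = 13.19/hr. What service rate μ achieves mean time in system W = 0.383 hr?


W = 1/(μ−λ) ⇒ μ − λ = 1/W = 1/0.383 = 2.6110
μ = λ + 1/W = 13.19 + 2.6110 = 15.8010 per hr

Final: 15.8010 /hr


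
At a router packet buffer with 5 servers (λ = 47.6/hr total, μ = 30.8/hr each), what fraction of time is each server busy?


ρ = λ/(cμ) = 47.6/(5·30.8) = 47.6/154.00 = 0.3091

Final: 0.3091


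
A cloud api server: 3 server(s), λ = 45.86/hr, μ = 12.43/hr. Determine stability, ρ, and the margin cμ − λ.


Total capacity cμ = 3·12.43 = 37.29/hr
ρ = λ/(cμ) = 45.86/37.29 = 1.2298
Stable ⇔ ρ < 1: NO
Spare capacity = cμ − λ = 37.29 − 45.86 = -8.57/hr

Final: ρ = 1.2298; unstable; margin = -8.57/hr


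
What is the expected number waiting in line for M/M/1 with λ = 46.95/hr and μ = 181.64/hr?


ρ = 46.95/181.64 = 0.2585
Lq = ρ²/(1−ρ) = 0.06681/0.7415 = 0.09010

Final: 0.09010


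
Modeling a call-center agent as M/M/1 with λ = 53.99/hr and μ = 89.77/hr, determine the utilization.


ρ = λ/μ = 53.99/89.77 = 0.6014

Final: 0.6014


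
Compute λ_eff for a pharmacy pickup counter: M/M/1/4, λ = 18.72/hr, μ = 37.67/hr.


ρ = 0.4969; P_K = (1−ρ)ρ^4/(1−ρ^5) = 0.031639
λ_eff = λ(1 − P_K) = 18.72·(1 − 0.031639) = 18.72·0.968361 = 18.1277 /hr

Final: 18.1277 /hr


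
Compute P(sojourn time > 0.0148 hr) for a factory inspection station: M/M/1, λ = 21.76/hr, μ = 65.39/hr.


W ~ Exponential(μ−λ) for M/M/1.
μ − λ = 65.39 − 21.76 = 43.6300
P(W > t) = e^{−(μ−λ)t} = e^{−0.6457} = 0.524283

Final: 0.524283


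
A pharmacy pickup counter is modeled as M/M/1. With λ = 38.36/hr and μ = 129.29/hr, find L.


ρ = λ/μ = 38.36/129.29 = 0.2967
L = ρ/(1−ρ) = 0.2967/(1 − 0.2967) = 0.2967/0.7033 = 0.4219

Final: 0.4219


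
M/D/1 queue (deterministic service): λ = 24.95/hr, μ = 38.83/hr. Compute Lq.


ρ = 24.95/38.83 = 0.6425
M/D/1: Lq = ρ²/(2(1−ρ)) = 0.4129/(2·0.3575) = 0.57750

Final: 0.57750


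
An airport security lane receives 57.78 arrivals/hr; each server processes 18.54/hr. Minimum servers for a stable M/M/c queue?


Stability requires cμ > λ ⇔ c > λ/μ.
λ/μ = 57.78/18.54 = 3.1165
Minimum integer c = ⌊3.1165⌋ + 1 = 4
Check: 4·18.54 = 74.16 > 57.78, while 3·18.54 = 55.62 ≤ 57.78

Final: 4 servers


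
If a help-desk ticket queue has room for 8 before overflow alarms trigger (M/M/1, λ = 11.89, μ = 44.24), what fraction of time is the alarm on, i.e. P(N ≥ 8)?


ρ = 11.89/44.24 = 0.2688
P(N ≥ n) = ρ^n = 0.2688^8 = 0.00002722

Final: 0.00002722


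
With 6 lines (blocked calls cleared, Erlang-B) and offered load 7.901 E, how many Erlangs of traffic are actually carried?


B(6,7.901) = 0.384322 (Erlang-B)
Carried load = a(1 − B) = 7.901·(1 − 0.384322) = 7.901·0.615678 = 4.8645 E

Final: 4.8645 Erlangs


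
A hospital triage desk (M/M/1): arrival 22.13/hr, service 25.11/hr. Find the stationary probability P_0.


ρ = 22.13/25.11 = 0.8813
P_n = (1−ρ)·ρ^n = (1 − 0.8813)·0.8813^0 = 0.1187·1.000000 = 0.118678

Final: 0.118678


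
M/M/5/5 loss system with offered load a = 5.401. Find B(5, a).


B(c,a) = (a^c/c!) / Σ_{k=0}^{c} a^k/k!
a^5/5! = 38.299195
Σ terms (k=0..5): 1.00000 + 5.40100 + 14.58540 + 26.25858 + 35.45565 + 38.29919 = 120.999829
B = 38.299195/120.999829 = 0.316523

Final: 0.316523


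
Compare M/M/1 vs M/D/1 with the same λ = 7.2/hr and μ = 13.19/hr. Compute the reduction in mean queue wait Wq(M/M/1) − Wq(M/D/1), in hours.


ρ = 7.2/13.19 = 0.5459
Wq(M/M/1) = ρ/(μ−λ) = 0.5459/5.99 = 0.09113 hr
Wq(M/D/1) = ρ/(2(μ−λ)) = 0.04556 hr
Savings = 0.09113 − 0.04556 = 0.04556 hr

Final: 0.04556 hr


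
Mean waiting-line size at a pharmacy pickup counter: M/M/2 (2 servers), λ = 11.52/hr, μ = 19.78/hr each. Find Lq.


a = λ/μ = 0.5824; ρ = a/2 = 0.2912
P₀ = 0.548943
Lq = P₀·a^c·ρ / (c!·(1−ρ)²) = 0.548943·0.33920·0.2912/(2·0.50239)
= 0.05396

Final: 0.05396


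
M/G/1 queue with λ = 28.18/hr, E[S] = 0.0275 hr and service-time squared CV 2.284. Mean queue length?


ρ = λ·E[S] = 28.18·0.0275 = 0.7750
Lq = ρ²(1+C_s²)/(2(1−ρ)) = 0.6005·(1+2.284)/(2·0.2250)
= 0.6005·3.2840/0.4501 = 4.38169

Final: 4.38169


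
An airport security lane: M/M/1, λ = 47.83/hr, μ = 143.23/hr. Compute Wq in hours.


ρ = 47.83/143.23 = 0.3339
Wq = ρ/(μ−λ) = 0.3339/(143.23 − 47.83) = 0.3339/95.40 = 0.003500 hr

Final: 0.003500 hr


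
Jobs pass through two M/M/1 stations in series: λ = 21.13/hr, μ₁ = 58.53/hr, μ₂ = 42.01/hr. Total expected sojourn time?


Each node sees arrival rate λ = 21.13/hr (tandem ⇒ throughput preserved).
W₁ = 1/(μ₁−λ) = 1/(58.53−21.13) = 0.02674 hr
W₂ = 1/(μ₂−λ) = 1/(42.01−21.13) = 0.04789 hr
W_total = W₁ + W₂ = 0.02674 + 0.04789 = 0.07463 hr

Final: 0.07463 hr


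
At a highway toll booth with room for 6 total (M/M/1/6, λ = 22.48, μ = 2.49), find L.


ρ = 22.48/2.49 = 9.0281
L = ρ[1 − (K+1)ρ^K + Kρ^(K+1)] / [(1−ρ)(1−ρ^(K+1))]
Numerator: 9.0281·(1 − 7·541479.175323 + 6·4888534.884041) = 230585720.727169
Denominator: (-8.0281)·(-4888533.884041) = 39245699.735737
L = 230585720.727169/39245699.735737 = 5.8754

Final: 5.8754


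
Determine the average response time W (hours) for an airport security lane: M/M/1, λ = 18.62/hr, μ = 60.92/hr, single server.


W = 1/(μ−λ) = 1/(60.92 − 18.62) = 1/42.30 = 0.02364 hr

Final: 0.02364 hr


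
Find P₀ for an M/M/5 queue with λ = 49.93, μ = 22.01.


a = λ/μ = 49.93/22.01 = 2.2685; ρ = a/c = 0.4537
Σ_{k=0}^{4} a^k/k! (terms k=0..4) = 1.00000 + 2.26851 + 2.57308 + 1.94569 + 1.10346 = 8.89074
Tail: a^5/(5!(1−ρ)) = 60.07691/(120·0.5463) = 0.91643
P₀ = 1/(8.89074 + 0.91643) = 1/9.80716 = 0.101966

Final: 0.101966


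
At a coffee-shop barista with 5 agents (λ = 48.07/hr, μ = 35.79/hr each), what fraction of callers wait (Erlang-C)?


a = λ/μ = 1.3431; ρ = a/5 = 0.2686
P₀ = 0.260804 (from M/M/c formula)
C(c,a) = [a^c/(c!(1−ρ))]·P₀ = [4.37081/(120·0.7314)]·0.260804
= 0.04980·0.260804 = 0.012988

Final: 0.012988


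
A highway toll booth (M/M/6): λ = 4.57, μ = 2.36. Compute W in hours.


a = 1.9364; ρ = 0.3227; P₀ = 0.144041
Lq = P₀·a^c·ρ/(c!(1−ρ)²) = 0.007422
Wq = Lq/λ = 0.007422/4.57 = 0.001624 hr
W = Wq + 1/μ = 0.001624 + 0.42373 = 0.42535 hr

Final: 0.42535 hr


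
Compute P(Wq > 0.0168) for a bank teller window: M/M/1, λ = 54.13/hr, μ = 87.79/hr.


ρ = 54.13/87.79 = 0.6166
P(Wq > t) = ρ·e^{−(μ−λ)t} = 0.6166·e^{−0.5655}
= 0.6166·0.568083 = 0.350271

Final: 0.350271


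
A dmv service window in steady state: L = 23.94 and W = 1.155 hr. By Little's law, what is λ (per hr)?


λ = L/W = 23.94/1.155 = 20.7273 /hr

Final: 20.7273 /hr


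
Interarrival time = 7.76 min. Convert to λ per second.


λ = 1/(interarrival time) in consistent units.
1 second = 0.0166667 min, so λ = 0.0166667/7.76 = 0.002148 per second

Final: 0.002148 /sec


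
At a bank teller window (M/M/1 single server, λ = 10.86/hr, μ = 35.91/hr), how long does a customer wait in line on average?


ρ = 10.86/35.91 = 0.3024
Wq = ρ/(μ−λ) = 0.3024/(35.91 − 10.86) = 0.3024/25.05 = 0.01207 hr

Final: 0.01207 hr


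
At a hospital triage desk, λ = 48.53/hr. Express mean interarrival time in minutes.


Mean interarrival time = 1/λ = 1/48.53 hour = 0.02061 hour
In minutes: 0.02061 × 60 = 1.2363 min

Final: 1.2363 min


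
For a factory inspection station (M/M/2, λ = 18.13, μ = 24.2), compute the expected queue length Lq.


a = λ/μ = 0.7492; ρ = a/2 = 0.3746
P₀ = 0.454983
Lq = P₀·a^c·ρ / (c!·(1−ρ)²) = 0.454983·0.56126·0.3746/(2·0.39114)
= 0.12228

Final: 0.12228


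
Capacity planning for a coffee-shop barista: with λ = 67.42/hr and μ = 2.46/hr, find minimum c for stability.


Stability requires cμ > λ ⇔ c > λ/μ.
λ/μ = 67.42/2.46 = 27.4065
Minimum integer c = ⌊27.4065⌋ + 1 = 28
Check: 28·2.46 = 68.88 > 67.42, while 27·2.46 = 66.42 ≤ 67.42

Final: 28 servers


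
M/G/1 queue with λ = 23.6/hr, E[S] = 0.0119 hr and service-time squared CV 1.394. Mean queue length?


ρ = λ·E[S] = 23.6·0.0119 = 0.2808
Lq = ρ²(1+C_s²)/(2(1−ρ)) = 0.07887·(1+1.394)/(2·0.7192)
= 0.07887·2.3940/1.4383 = 0.13128

Final: 0.13128


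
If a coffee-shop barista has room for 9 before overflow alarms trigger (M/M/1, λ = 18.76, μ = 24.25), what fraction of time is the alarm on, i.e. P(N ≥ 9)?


ρ = 18.76/24.25 = 0.7736
P(N ≥ n) = ρ^n = 0.7736^9 = 0.099241

Final: 0.099241


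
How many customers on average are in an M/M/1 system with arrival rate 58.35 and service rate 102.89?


ρ = λ/μ = 58.35/102.89 = 0.5671
L = ρ/(1−ρ) = 0.5671/(1 − 0.5671) = 0.5671/0.4329 = 1.3101

Final: 1.3101


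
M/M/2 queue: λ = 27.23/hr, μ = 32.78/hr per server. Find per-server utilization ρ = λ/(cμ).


ρ = λ/(cμ) = 27.23/(2·32.78) = 27.23/65.56 = 0.4153

Final: 0.4153


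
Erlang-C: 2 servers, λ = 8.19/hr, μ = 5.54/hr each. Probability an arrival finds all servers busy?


a = λ/μ = 1.4783; ρ = a/2 = 0.7392
P₀ = 0.149974 (from M/M/c formula)
C(c,a) = [a^c/(c!(1−ρ))]·P₀ = [2.18549/(2·0.2608)]·0.149974
= 4.18948·0.149974 = 0.628313

Final: 0.628313


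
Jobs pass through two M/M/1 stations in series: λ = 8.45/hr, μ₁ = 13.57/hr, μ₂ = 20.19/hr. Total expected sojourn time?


Each node sees arrival rate λ = 8.45/hr (tandem ⇒ throughput preserved).
W₁ = 1/(μ₁−λ) = 1/(13.57−8.45) = 0.19531 hr
W₂ = 1/(μ₂−λ) = 1/(20.19−8.45) = 0.08518 hr
W_total = W₁ + W₂ = 0.19531 + 0.08518 = 0.28049 hr

Final: 0.28049 hr


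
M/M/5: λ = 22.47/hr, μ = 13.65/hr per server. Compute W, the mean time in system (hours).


a = 1.6462; ρ = 0.3292; P₀ = 0.192283
Lq = P₀·a^c·ρ/(c!(1−ρ)²) = 0.01417
Wq = Lq/λ = 0.01417/22.47 = 0.0006308 hr
W = Wq + 1/μ = 0.0006308 + 0.07326 = 0.07389 hr

Final: 0.07389 hr


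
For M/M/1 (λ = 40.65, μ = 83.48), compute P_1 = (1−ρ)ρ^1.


ρ = 40.65/83.48 = 0.4869
P_n = (1−ρ)·ρ^n = (1 − 0.4869)·0.4869^1 = 0.5131·0.486943 = 0.249830

Final: 0.249830


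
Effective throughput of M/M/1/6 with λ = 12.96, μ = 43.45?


ρ = 0.2983; P_K = (1−ρ)ρ^6/(1−ρ^7) = 0.0004943
λ_eff = λ(1 − P_K) = 12.96·(1 − 0.0004943) = 12.96·0.999506 = 12.9536 /hr

Final: 12.9536 /hr


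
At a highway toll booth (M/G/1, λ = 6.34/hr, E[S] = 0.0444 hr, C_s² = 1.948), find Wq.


ρ = λ·E[S] = 6.34·0.0444 = 0.2815
E[S²] = E[S]²(1+C_s²) = 0.0444²·(1+1.948) = 0.005812
Wq = λ·E[S²]/(2(1−ρ)) = 6.34·0.005812/(2·0.7185) = 0.02564 hr

Final: 0.02564 hr


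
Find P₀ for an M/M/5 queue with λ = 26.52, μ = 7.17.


a = λ/μ = 26.52/7.17 = 3.6987; ρ = a/c = 0.7397
Σ_{k=0}^{4} a^k/k! (terms k=0..4) = 1.00000 + 3.69874 + 6.84036 + 8.43358 + 7.79841 = 27.77109
Tail: a^5/(5!(1−ρ)) = 692.26412/(120·0.2603) = 22.16655
P₀ = 1/(27.77109 + 22.16655) = 1/49.93764 = 0.020025

Final: 0.020025


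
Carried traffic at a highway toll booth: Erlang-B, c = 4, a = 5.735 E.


B(4,5.735) = 0.452132 (Erlang-B)
Carried load = a(1 − B) = 5.735·(1 − 0.452132) = 5.735·0.547868 = 3.1420 E

Final: 3.1420 Erlangs


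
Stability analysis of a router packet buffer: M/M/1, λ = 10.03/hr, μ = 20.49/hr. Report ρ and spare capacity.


Total capacity cμ = 1·20.49 = 20.49/hr
ρ = λ/(cμ) = 10.03/20.49 = 0.4895
Stable ⇔ ρ < 1: YES
Spare capacity = cμ − λ = 20.49 − 10.03 = 10.46/hr

Final: ρ = 0.4895; stable; margin = 10.46/hr


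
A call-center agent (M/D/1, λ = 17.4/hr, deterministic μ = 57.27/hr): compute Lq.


ρ = 17.4/57.27 = 0.3038
M/D/1: Lq = ρ²/(2(1−ρ)) = 0.09231/(2·0.6962) = 0.06630

Final: 0.06630


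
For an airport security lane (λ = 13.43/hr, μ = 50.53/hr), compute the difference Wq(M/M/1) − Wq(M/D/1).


ρ = 13.43/50.53 = 0.2658
Wq(M/M/1) = ρ/(μ−λ) = 0.2658/37.10 = 0.007164 hr
Wq(M/D/1) = ρ/(2(μ−λ)) = 0.003582 hr
Savings = 0.007164 − 0.003582 = 0.003582 hr

Final: 0.003582 hr


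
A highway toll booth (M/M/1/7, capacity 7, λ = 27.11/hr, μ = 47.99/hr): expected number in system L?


ρ = 27.11/47.99 = 0.5649
L = ρ[1 − (K+1)ρ^K + Kρ^(K+1)] / [(1−ρ)(1−ρ^(K+1))]
Numerator: 0.5649·(1 − 8·0.018359 + 7·0.010371) = 0.522951
Denominator: (0.4351)·(0.989629) = 0.430578
L = 0.522951/0.430578 = 1.2145

Final: 1.2145


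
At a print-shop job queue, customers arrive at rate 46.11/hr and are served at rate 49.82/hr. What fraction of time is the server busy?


ρ = λ/μ = 46.11/49.82 = 0.9255

Final: 0.9255


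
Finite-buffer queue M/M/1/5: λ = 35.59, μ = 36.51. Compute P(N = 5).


ρ = λ/μ = 35.59/36.51 = 0.9748
P_K = (1−ρ)ρ^K/(1−ρ^(K+1)) = (0.02520·0.880199)/(1 − 0.858019)
= 0.022180/0.141981 = 0.156216

Final: 0.156216


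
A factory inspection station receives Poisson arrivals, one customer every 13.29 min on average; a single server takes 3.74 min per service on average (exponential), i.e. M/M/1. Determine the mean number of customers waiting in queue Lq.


λ = 60/13.29 = 4.5147 /hr
μ = 60/3.74 = 16.0428 /hr
ρ = λ/μ = 4.5147/16.0428 = 0.2814
Lq = ρ²/(1−ρ) = 0.07919/0.7186 = 0.1102

Final: 0.1102


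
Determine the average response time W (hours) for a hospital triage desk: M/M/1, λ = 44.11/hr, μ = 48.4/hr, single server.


W = 1/(μ−λ) = 1/(48.4 − 44.11) = 1/4.29 = 0.2331 hr

Final: 0.2331 hr


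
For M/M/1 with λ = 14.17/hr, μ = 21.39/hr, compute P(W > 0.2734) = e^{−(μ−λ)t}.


W ~ Exponential(μ−λ) for M/M/1.
μ − λ = 21.39 − 14.17 = 7.2200
P(W > t) = e^{−(μ−λ)t} = e^{−1.9739} = 0.138907

Final: 0.138907


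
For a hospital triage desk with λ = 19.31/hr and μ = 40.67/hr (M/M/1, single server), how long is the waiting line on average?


ρ = 19.31/40.67 = 0.4748
Lq = ρ²/(1−ρ) = 0.2254/0.5252 = 0.4292

Final: 0.4292


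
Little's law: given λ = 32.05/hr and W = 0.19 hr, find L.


L = λW = 32.05·0.19 = 6.0895

Final: 6.0895


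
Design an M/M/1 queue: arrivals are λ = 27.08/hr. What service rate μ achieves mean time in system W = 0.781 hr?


W = 1/(μ−λ) ⇒ μ − λ = 1/W = 1/0.781 = 1.2804
μ = λ + 1/W = 27.08 + 1.2804 = 28.3604 per hr

Final: 28.3604 /hr


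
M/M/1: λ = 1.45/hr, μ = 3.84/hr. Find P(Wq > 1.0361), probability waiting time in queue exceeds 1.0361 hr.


ρ = 1.45/3.84 = 0.3776
P(Wq > t) = ρ·e^{−(μ−λ)t} = 0.3776·e^{−2.4763}
= 0.3776·0.084055 = 0.031740

Final: 0.031740


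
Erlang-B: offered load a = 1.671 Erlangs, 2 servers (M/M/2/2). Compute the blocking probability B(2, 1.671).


B(c,a) = (a^c/c!) / Σ_{k=0}^{c} a^k/k!
a^2/2! = 1.396121
Σ terms (k=0..2): 1.00000 + 1.67100 + 1.39612 = 4.067120
B = 1.396121/4.067120 = 0.343270

Final: 0.343270


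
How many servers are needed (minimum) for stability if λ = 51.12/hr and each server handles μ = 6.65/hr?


Stability requires cμ > λ ⇔ c > λ/μ.
λ/μ = 51.12/6.65 = 7.6872
Minimum integer c = ⌊7.6872⌋ + 1 = 8
Check: 8·6.65 = 53.20 > 51.12, while 7·6.65 = 46.55 ≤ 51.12

Final: 8 servers


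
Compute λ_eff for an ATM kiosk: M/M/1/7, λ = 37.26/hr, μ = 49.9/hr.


ρ = 0.7467; P_K = (1−ρ)ρ^7/(1−ρ^8) = 0.036289
λ_eff = λ(1 − P_K) = 37.26·(1 − 0.036289) = 37.26·0.963711 = 35.9079 /hr

Final: 35.9079 /hr


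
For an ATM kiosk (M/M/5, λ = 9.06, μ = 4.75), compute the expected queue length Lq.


a = λ/μ = 1.9074; ρ = a/5 = 0.3815
P₀ = 0.147612
Lq = P₀·a^c·ρ / (c!·(1−ρ)²) = 0.147612·25.24486·0.3815/(120·0.38257)
= 0.03096

Final: 0.03096


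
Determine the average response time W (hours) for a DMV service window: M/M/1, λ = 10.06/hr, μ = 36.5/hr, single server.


W = 1/(μ−λ) = 1/(36.5 − 10.06) = 1/26.44 = 0.03782 hr

Final: 0.03782 hr


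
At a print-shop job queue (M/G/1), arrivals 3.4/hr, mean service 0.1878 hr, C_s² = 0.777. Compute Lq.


ρ = λ·E[S] = 3.4·0.1878 = 0.6385
Lq = ρ²(1+C_s²)/(2(1−ρ)) = 0.4077·(1+0.777)/(2·0.3615)
= 0.4077·1.7770/0.7230 = 1.00213

Final: 1.00213


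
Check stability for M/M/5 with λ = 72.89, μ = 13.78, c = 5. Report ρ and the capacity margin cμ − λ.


Total capacity cμ = 5·13.78 = 68.90/hr
ρ = λ/(cμ) = 72.89/68.90 = 1.0579
Stable ⇔ ρ < 1: NO
Spare capacity = cμ − λ = 68.90 − 72.89 = -3.99/hr

Final: ρ = 1.0579; unstable; margin = -3.99/hr


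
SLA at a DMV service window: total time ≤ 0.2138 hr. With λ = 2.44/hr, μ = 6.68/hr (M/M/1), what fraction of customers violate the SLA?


W ~ Exponential(μ−λ) for M/M/1.
μ − λ = 6.68 − 2.44 = 4.2400
P(W > t) = e^{−(μ−λ)t} = e^{−0.9065} = 0.403931

Final: 0.403931


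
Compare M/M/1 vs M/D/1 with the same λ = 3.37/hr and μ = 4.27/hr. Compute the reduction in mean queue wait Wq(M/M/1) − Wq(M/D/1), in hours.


ρ = 3.37/4.27 = 0.7892
Wq(M/M/1) = ρ/(μ−λ) = 0.7892/0.9000 = 0.87692 hr
Wq(M/D/1) = ρ/(2(μ−λ)) = 0.43846 hr
Savings = 0.87692 − 0.43846 = 0.43846 hr

Final: 0.43846 hr


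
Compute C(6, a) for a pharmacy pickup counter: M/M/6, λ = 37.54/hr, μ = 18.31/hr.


a = λ/μ = 2.0502; ρ = a/6 = 0.3417
P₀ = 0.128482 (from M/M/c formula)
C(c,a) = [a^c/(c!(1−ρ))]·P₀ = [74.27378/(720·0.6583)]·0.128482
= 0.15671·0.128482 = 0.020134

Final: 0.020134


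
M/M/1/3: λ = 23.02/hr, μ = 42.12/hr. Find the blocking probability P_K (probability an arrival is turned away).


ρ = λ/μ = 23.02/42.12 = 0.5465
P_K = (1−ρ)ρ^K/(1−ρ^(K+1)) = (0.4535·0.163249)/(1 − 0.089221)
= 0.074028/0.910779 = 0.081280

Final: 0.081280


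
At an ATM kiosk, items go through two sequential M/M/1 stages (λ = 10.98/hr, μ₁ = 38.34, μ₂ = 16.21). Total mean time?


Each node sees arrival rate λ = 10.98/hr (tandem ⇒ throughput preserved).
W₁ = 1/(μ₁−λ) = 1/(38.34−10.98) = 0.03655 hr
W₂ = 1/(μ₂−λ) = 1/(16.21−10.98) = 0.19120 hr
W_total = W₁ + W₂ = 0.03655 + 0.19120 = 0.22775 hr

Final: 0.22775 hr


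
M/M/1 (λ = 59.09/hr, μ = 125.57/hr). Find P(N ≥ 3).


ρ = 59.09/125.57 = 0.4706
P(N ≥ n) = ρ^n = 0.4706^3 = 0.104204

Final: 0.104204


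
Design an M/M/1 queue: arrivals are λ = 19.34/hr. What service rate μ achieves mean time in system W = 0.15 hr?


W = 1/(μ−λ) ⇒ μ − λ = 1/W = 1/0.15 = 6.6667
μ = λ + 1/W = 19.34 + 6.6667 = 26.0067 per hr

Final: 26.0067 /hr


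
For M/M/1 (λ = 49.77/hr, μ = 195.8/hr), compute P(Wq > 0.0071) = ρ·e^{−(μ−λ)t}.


ρ = 49.77/195.8 = 0.2542
P(Wq > t) = ρ·e^{−(μ−λ)t} = 0.2542·e^{−1.0368}
= 0.2542·0.354583 = 0.090131

Final: 0.090131


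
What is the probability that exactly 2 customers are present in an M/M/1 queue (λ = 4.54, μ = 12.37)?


ρ = 4.54/12.37 = 0.3670
P_n = (1−ρ)·ρ^n = (1 − 0.3670)·0.3670^2 = 0.6330·0.134701 = 0.085264

Final: 0.085264


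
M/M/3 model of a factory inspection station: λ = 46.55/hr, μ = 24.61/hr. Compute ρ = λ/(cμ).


ρ = λ/(cμ) = 46.55/(3·24.61) = 46.55/73.83 = 0.6305

Final: 0.6305


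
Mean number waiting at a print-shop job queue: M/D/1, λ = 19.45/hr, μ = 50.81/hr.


ρ = 19.45/50.81 = 0.3828
M/D/1: Lq = ρ²/(2(1−ρ)) = 0.1465/(2·0.6172) = 0.11871

Final: 0.11871


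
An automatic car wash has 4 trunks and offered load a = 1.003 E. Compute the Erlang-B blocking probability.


B(c,a) = (a^c/c!) / Σ_{k=0}^{c} a^k/k!
a^4/4! = 0.042169
Σ terms (k=0..4): 1.00000 + 1.00300 + 0.50300 + 0.16817 + 0.04217 = 2.716345
B = 0.042169/2.716345 = 0.015524

Final: 0.015524


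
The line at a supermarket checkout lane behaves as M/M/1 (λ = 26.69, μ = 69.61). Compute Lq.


ρ = 26.69/69.61 = 0.3834
Lq = ρ²/(1−ρ) = 0.1470/0.6166 = 0.2384

Final: 0.2384


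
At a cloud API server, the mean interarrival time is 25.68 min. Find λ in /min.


λ = 1/(interarrival time) in consistent units.
1 minute = 1 min, so λ = 1/25.68 = 0.03894 per minute

Final: 0.03894 /min


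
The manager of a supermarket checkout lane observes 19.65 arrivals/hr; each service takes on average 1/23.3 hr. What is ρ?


ρ = λ/μ = 19.65/23.3 = 0.8433

Final: 0.8433


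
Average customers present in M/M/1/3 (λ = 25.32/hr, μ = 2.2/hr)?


ρ = 25.32/2.2 = 11.5091
L = ρ[1 − (K+1)ρ^K + Kρ^(K+1)] / [(1−ρ)(1−ρ^(K+1))]
Numerator: 11.5091·(1 − 4·1524.484670 + 3·17545.432659) = 535625.716976
Denominator: (-10.5091)·(-17544.432659) = 184376.037757
L = 535625.716976/184376.037757 = 2.9051

Final: 2.9051


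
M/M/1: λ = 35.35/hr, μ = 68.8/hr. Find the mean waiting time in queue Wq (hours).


ρ = 35.35/68.8 = 0.5138
Wq = ρ/(μ−λ) = 0.5138/(68.8 − 35.35) = 0.5138/33.45 = 0.01536 hr

Final: 0.01536 hr


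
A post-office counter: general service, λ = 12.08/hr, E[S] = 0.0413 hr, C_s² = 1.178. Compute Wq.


ρ = λ·E[S] = 12.08·0.0413 = 0.4989
E[S²] = E[S]²(1+C_s²) = 0.0413²·(1+1.178) = 0.003715
Wq = λ·E[S²]/(2(1−ρ)) = 12.08·0.003715/(2·0.5011) = 0.04478 hr

Final: 0.04478 hr


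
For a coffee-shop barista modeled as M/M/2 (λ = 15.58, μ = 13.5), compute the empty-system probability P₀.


a = λ/μ = 15.58/13.5 = 1.1541; ρ = a/c = 0.5770
Σ_{k=0}^{1} a^k/k! (terms k=0..1) = 1.00000 + 1.15407 = 2.15407
Tail: a^2/(2!(1−ρ)) = 1.33189/(2·0.4230) = 1.57447
P₀ = 1/(2.15407 + 1.57447) = 1/3.72855 = 0.268201

Final: 0.268201


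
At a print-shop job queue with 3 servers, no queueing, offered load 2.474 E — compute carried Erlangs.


B(3,2.474) = 0.278619 (Erlang-B)
Carried load = a(1 − B) = 2.474·(1 − 0.278619) = 2.474·0.721381 = 1.7847 E

Final: 1.7847 Erlangs


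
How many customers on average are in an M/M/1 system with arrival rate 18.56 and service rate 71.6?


ρ = λ/μ = 18.56/71.6 = 0.2592
L = ρ/(1−ρ) = 0.2592/(1 − 0.2592) = 0.2592/0.7408 = 0.3499

Final: 0.3499


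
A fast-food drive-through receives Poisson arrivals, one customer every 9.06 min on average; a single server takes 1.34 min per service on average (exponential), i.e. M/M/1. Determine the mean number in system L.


λ = 60/9.06 = 6.6225 /hr
μ = 60/1.34 = 44.7761 /hr
ρ = λ/μ = 6.6225/44.7761 = 0.1479
L = ρ/(1−ρ) = 0.1479/0.8521 = 0.1736

Final: 0.1736


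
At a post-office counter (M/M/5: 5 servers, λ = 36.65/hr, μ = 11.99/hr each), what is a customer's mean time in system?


a = 3.0567; ρ = 0.6113; P₀ = 0.043768
Lq = P₀·a^c·ρ/(c!(1−ρ)²) = 0.39391
Wq = Lq/λ = 0.39391/36.65 = 0.01075 hr
W = Wq + 1/μ = 0.01075 + 0.08340 = 0.09415 hr

Final: 0.09415 hr


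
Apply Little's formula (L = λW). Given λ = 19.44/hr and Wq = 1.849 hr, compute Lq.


Lq = λWq = 19.44·1.849 = 35.9446

Final: 35.9446


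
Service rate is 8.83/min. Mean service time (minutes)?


Mean service time = 1/μ = 1/8.83 minute = 0.11325 minute
In minutes: 0.11325 × 1 = 0.1133 min

Final: 0.1133 min


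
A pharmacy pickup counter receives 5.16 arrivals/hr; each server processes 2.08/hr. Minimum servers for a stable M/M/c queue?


Stability requires cμ > λ ⇔ c > λ/μ.
λ/μ = 5.16/2.08 = 2.4808
Minimum integer c = ⌊2.4808⌋ + 1 = 3
Check: 3·2.08 = 6.24 > 5.16, while 2·2.08 = 4.16 ≤ 5.16

Final: 3 servers


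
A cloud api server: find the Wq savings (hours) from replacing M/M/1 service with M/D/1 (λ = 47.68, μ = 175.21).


ρ = 47.68/175.21 = 0.2721
Wq(M/M/1) = ρ/(μ−λ) = 0.2721/127.53 = 0.002134 hr
Wq(M/D/1) = ρ/(2(μ−λ)) = 0.001067 hr
Savings = 0.002134 − 0.001067 = 0.001067 hr

Final: 0.001067 hr


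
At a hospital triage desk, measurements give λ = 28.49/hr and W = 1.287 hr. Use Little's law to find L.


L = λW = 28.49·1.287 = 36.6666

Final: 36.6666


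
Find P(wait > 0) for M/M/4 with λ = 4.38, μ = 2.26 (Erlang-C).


a = λ/μ = 1.9381; ρ = a/4 = 0.4845
P₀ = 0.139477 (from M/M/c formula)
C(c,a) = [a^c/(c!(1−ρ))]·P₀ = [14.10791/(24·0.5155)]·0.139477
= 1.14034·0.139477 = 0.159051

Final: 0.159051


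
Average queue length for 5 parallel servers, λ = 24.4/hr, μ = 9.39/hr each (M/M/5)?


a = λ/μ = 2.5985; ρ = a/5 = 0.5197
P₀ = 0.072180
Lq = P₀·a^c·ρ / (c!·(1−ρ)²) = 0.072180·118.47349·0.5197/(120·0.23069)
= 0.16054

Final: 0.16054


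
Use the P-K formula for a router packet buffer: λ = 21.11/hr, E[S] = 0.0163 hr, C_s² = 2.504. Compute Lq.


ρ = λ·E[S] = 21.11·0.0163 = 0.3441
Lq = ρ²(1+C_s²)/(2(1−ρ)) = 0.1184·(1+2.504)/(2·0.6559)
= 0.1184·3.5040/1.3118 = 0.31626

Final: 0.31626


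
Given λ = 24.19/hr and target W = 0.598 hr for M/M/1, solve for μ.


W = 1/(μ−λ) ⇒ μ − λ = 1/W = 1/0.598 = 1.6722
μ = λ + 1/W = 24.19 + 1.6722 = 25.8622 per hr

Final: 25.8622 /hr


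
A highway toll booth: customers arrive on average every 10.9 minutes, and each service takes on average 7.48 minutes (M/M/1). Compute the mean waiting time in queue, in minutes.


λ = 60/10.9 = 5.5046 /hr
μ = 60/7.48 = 8.0214 /hr
ρ = λ/μ = 5.5046/8.0214 = 0.6862
Wq = ρ/(μ−λ) = 0.6862/(8.0214−5.5046) = 0.27266 hr
In minutes: 0.27266·60 = 16.360 min

Final: 16.360 min


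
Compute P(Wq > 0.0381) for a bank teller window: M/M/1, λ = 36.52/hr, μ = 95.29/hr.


ρ = 36.52/95.29 = 0.3833
P(Wq > t) = ρ·e^{−(μ−λ)t} = 0.3833·e^{−2.2391}
= 0.3833·0.106550 = 0.040836

Final: 0.040836
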